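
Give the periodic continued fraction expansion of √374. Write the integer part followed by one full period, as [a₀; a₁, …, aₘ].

[19; 2, 1, 18, 1, 2, 38]

a₀ = ⌊√374⌋ = 19.
With m₀=0, d₀=1 and mₖ₊₁ = dₖaₖ − mₖ, dₖ₊₁ = (n − mₖ₊₁²)/dₖ, aₖ₊₁ = ⌊(a₀+mₖ₊₁)/dₖ₊₁⌋:
  k=1: m=19, d=13, a=2
  k=2: m=7, d=25, a=1
  k=3: m=18, d=2, a=18
  k=4: m=18, d=25, a=1
  k=5: m=7, d=13, a=2
  k=6: m=19, d=1, a=38
d=1 and a=2a₀=38 at k=6, so the next step gives (m, d) = (19, 13) again — its k=1 value — and the period has length 6.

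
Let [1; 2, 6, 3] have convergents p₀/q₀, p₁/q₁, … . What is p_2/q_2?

Using pₖ = aₖpₖ₋₁ + pₖ₋₂, qₖ = aₖqₖ₋₁ + qₖ₋₂ (with p₋₁=1, p₋₂=0, q₋₁=0, q₋₂=1):
  k=0: a=1, p=1, q=1
  k=1: a=2, p=3, q=2
  k=2: a=6, p=19, q=13

19/13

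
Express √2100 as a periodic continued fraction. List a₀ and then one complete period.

[45; 1, 4, 1, 2, 1, 4, 1, 90]

a₀ = ⌊√2100⌋ = 45.
With m₀=0, d₀=1 and mₖ₊₁ = dₖaₖ − mₖ, dₖ₊₁ = (n − mₖ₊₁²)/dₖ, aₖ₊₁ = ⌊(a₀+mₖ₊₁)/dₖ₊₁⌋:
  k=1: m=45, d=75, a=1
  k=2: m=30, d=16, a=4
  k=3: m=34, d=59, a=1
  k=4: m=25, d=25, a=2
  k=5: m=25, d=59, a=1
  k=6: m=34, d=16, a=4
  k=7: m=30, d=75, a=1
  k=8: m=45, d=1, a=90
d=1 and a=2a₀=90 at k=8, so the next step gives (m, d) = (45, 75) again — its k=1 value — and the period has length 8.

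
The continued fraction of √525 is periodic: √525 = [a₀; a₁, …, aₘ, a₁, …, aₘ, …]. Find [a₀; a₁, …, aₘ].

a₀ = ⌊√525⌋ = 22.
With m₀=0, d₀=1 and mₖ₊₁ = dₖaₖ − mₖ, dₖ₊₁ = (n − mₖ₊₁²)/dₖ, aₖ₊₁ = ⌊(a₀+mₖ₊₁)/dₖ₊₁⌋:
  k=1: m=22, d=41, a=1
  k=2: m=19, d=4, a=10
  k=3: m=21, d=21, a=2
  k=4: m=21, d=4, a=10
  k=5: m=19, d=41, a=1
  k=6: m=22, d=1, a=44
d=1 and a=2a₀=44 at k=6, so the next step gives (m, d) = (22, 41) again — its k=1 value — and the period has length 6.

[22; 1, 10, 2, 10, 1, 44]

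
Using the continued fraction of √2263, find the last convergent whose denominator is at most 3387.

110888/2331

√2263 = [47; 1, 1, 3, 47, 3, 1, 1, 94, …] (period length 8).
Convergents:
  p_0/q_0 = 47/1
  p_1/q_1 = 48/1
  p_2/q_2 = 95/2
  p_3/q_3 = 333/7
  p_4/q_4 = 15746/331
  p_5/q_5 = 47571/1000
  p_6/q_6 = 63317/1331
  p_7/q_7 = 110888/2331
  p_8/q_8 = 10486789/220445
q_7 = 2331 ≤ 3387 < 220445 = q_8, so the answer is 110888/2331.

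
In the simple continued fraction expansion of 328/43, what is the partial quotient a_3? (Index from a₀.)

328 = 7·43 + 27   →  a_0 = 7
43 = 1·27 + 16   →  a_1 = 1
27 = 1·16 + 11   →  a_2 = 1
16 = 1·11 + 5   →  a_3 = 1

1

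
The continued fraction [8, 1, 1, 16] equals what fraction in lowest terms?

281/33

Using pₖ = aₖpₖ₋₁ + pₖ₋₂ and qₖ = aₖqₖ₋₁ + qₖ₋₂:
  k=0: a=8, p=8, q=1
  k=1: a=1, p=9, q=1
  k=2: a=1, p=17, q=2
  k=3: a=16, p=281, q=33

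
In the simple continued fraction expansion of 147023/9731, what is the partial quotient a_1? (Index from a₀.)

9

147023 = 15·9731 + 1058   →  a_0 = 15
9731 = 9·1058 + 209   →  a_1 = 9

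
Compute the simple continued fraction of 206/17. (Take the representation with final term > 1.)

206 = 12×17 + 2
17 = 8×2 + 1
2 = 2×1 + 0  (stop)
So 206/17 = [12; 8, 2].

[12; 8, 2]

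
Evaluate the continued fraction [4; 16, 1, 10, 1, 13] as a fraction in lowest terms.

11467/2825

Using pₖ = aₖpₖ₋₁ + pₖ₋₂ and qₖ = aₖqₖ₋₁ + qₖ₋₂:
  k=0: a=4, p=4, q=1
  k=1: a=16, p=65, q=16
  k=2: a=1, p=69, q=17
  k=3: a=10, p=755, q=186
  k=4: a=1, p=824, q=203
  k=5: a=13, p=11467, q=2825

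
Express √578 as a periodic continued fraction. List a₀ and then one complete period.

[24; 24, 48]

a₀ = ⌊√578⌋ = 24.
With m₀=0, d₀=1 and mₖ₊₁ = dₖaₖ − mₖ, dₖ₊₁ = (n − mₖ₊₁²)/dₖ, aₖ₊₁ = ⌊(a₀+mₖ₊₁)/dₖ₊₁⌋:
  k=1: m=24, d=2, a=24
  k=2: m=24, d=1, a=48
d=1 and a=2a₀=48 at k=2, so the next step gives (m, d) = (24, 2) again — its k=1 value — and the period has length 2.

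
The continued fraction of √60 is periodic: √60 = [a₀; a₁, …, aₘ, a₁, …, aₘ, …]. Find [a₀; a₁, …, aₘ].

a₀ = ⌊√60⌋ = 7.
With m₀=0, d₀=1 and mₖ₊₁ = dₖaₖ − mₖ, dₖ₊₁ = (n − mₖ₊₁²)/dₖ, aₖ₊₁ = ⌊(a₀+mₖ₊₁)/dₖ₊₁⌋:
  k=1: m=7, d=11, a=1
  k=2: m=4, d=4, a=2
  k=3: m=4, d=11, a=1
  k=4: m=7, d=1, a=14
d=1 and a=2a₀=14 at k=4, so the next step gives (m, d) = (7, 11) again — its k=1 value — and the period has length 4.

[7; 1, 2, 1, 14]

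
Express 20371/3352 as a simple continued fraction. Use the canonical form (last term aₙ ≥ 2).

20371 = 6·3352 + 259
3352 = 12·259 + 244
259 = 1·244 + 15
244 = 16·15 + 4
15 = 3·4 + 3
4 = 1·3 + 1
3 = 3·1 + 0  (stop)
So 20371/3352 = [6; 12, 1, 16, 3, 1, 3].

[6; 12, 1, 16, 3, 1, 3]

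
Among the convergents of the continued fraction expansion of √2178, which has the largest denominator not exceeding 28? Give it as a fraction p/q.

√2178 = [46; 1, 2, 46, 2, 1, 92, …] (period length 6).
Convergents:
  p_0/q_0 = 46/1
  p_1/q_1 = 47/1
  p_2/q_2 = 140/3
  p_3/q_3 = 6487/139
q_2 = 3 ≤ 28 < 139 = q_3, so the answer is 140/3.

140/3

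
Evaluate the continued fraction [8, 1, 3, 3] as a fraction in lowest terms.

Using pₖ = aₖpₖ₋₁ + pₖ₋₂ and qₖ = aₖqₖ₋₁ + qₖ₋₂:
  k=0: a=8, p=8, q=1
  k=1: a=1, p=9, q=1
  k=2: a=3, p=35, q=4
  k=3: a=3, p=114, q=13

114/13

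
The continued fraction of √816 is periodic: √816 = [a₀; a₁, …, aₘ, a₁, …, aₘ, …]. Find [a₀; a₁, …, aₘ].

a₀ = ⌊√816⌋ = 28.
With m₀=0, d₀=1 and mₖ₊₁ = dₖaₖ − mₖ, dₖ₊₁ = (n − mₖ₊₁²)/dₖ, aₖ₊₁ = ⌊(a₀+mₖ₊₁)/dₖ₊₁⌋:
  k=1: m=28, d=32, a=1
  k=2: m=4, d=25, a=1
  k=3: m=21, d=15, a=3
  k=4: m=24, d=16, a=3
  k=5: m=24, d=15, a=3
  k=6: m=21, d=25, a=1
  k=7: m=4, d=32, a=1
  k=8: m=28, d=1, a=56
d=1 and a=2a₀=56 at k=8, so the next step gives (m, d) = (28, 32) again — its k=1 value — and the period has length 8.

[28; 1, 1, 3, 3, 3, 1, 1, 56]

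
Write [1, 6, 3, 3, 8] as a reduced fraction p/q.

606/523

Fold from the inside: start with 8/1.
  3 + 1/8 = 25/8
  3 + 8/25 = 83/25
  6 + 25/83 = 523/83
  1 + 83/523 = 606/523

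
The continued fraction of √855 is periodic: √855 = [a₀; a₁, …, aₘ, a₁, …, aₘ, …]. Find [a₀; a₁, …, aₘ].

a₀ = ⌊√855⌋ = 29.

[29; 4, 6, 4, 58]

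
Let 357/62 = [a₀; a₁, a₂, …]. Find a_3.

357 = 5·62 + 47   →  a_0 = 5
62 = 1·47 + 15   →  a_1 = 1
47 = 3·15 + 2   →  a_2 = 3
15 = 7·2 + 1   →  a_3 = 7

7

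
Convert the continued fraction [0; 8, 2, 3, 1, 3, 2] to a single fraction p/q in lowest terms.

77/650

Using pₖ = aₖpₖ₋₁ + pₖ₋₂ and qₖ = aₖqₖ₋₁ + qₖ₋₂:
  k=0: a=0, p=0, q=1
  k=1: a=8, p=1, q=8
  k=2: a=2, p=2, q=17
  k=3: a=3, p=7, q=59
  k=4: a=1, p=9, q=76
  k=5: a=3, p=34, q=287
  k=6: a=2, p=77, q=650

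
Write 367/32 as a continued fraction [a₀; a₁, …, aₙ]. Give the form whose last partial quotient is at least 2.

[11; 2, 7, 2]

367 = 11*32 + 15
32 = 2*15 + 2
15 = 7*2 + 1
2 = 2*1 + 0  (stop)
So 367/32 = [11; 2, 7, 2].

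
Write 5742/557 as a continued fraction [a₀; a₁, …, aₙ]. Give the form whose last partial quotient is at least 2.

[10; 3, 4, 5, 8]

5742 = 10*557 + 172
557 = 3*172 + 41
172 = 4*41 + 8
41 = 5*8 + 1
8 = 8*1 + 0  (stop)
So 5742/557 = [10; 3, 4, 5, 8].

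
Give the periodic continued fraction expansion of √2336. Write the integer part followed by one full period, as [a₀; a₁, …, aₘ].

[48; 3, 96]

a₀ = ⌊√2336⌋ = 48.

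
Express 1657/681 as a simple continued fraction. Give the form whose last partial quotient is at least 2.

[2; 2, 3, 4, 7, 3]

1657 = 2·681 + 295
681 = 2·295 + 91
295 = 3·91 + 22
91 = 4·22 + 3
22 = 7·3 + 1
3 = 3·1 + 0  (stop)
So 1657/681 = [2; 2, 3, 4, 7, 3].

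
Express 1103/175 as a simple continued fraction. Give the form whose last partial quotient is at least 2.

1103 = 6*175 + 53
175 = 3*53 + 16
53 = 3*16 + 5
16 = 3*5 + 1
5 = 5*1 + 0  (stop)
So 1103/175 = [6; 3, 3, 3, 5].

[6; 3, 3, 3, 5]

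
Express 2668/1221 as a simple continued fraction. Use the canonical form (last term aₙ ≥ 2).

[2; 5, 2, 2, 14, 1, 2]

2668 = 2·1221 + 226
1221 = 5·226 + 91
226 = 2·91 + 44
91 = 2·44 + 3
44 = 14·3 + 2
3 = 1·2 + 1
2 = 2·1 + 0  (stop)
So 2668/1221 = [2; 5, 2, 2, 14, 1, 2].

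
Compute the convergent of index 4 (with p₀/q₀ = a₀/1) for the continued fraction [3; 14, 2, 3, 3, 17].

1019/332

Using pₖ = aₖpₖ₋₁ + pₖ₋₂, qₖ = aₖqₖ₋₁ + qₖ₋₂ (with p₋₁=1, p₋₂=0, q₋₁=0, q₋₂=1):
  k=0: a=3, p=3, q=1
  k=1: a=14, p=43, q=14
  k=2: a=2, p=89, q=29
  k=3: a=3, p=310, q=101
  k=4: a=3, p=1019, q=332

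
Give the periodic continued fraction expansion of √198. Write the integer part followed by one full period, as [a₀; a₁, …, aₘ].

[14; 14, 28]

a₀ = ⌊√198⌋ = 14.
With m₀=0, d₀=1 and mₖ₊₁ = dₖaₖ − mₖ, dₖ₊₁ = (n − mₖ₊₁²)/dₖ, aₖ₊₁ = ⌊(a₀+mₖ₊₁)/dₖ₊₁⌋:
  k=1: m=14, d=2, a=14
  k=2: m=14, d=1, a=28
d=1 and a=2a₀=28 at k=2, so the next step gives (m, d) = (14, 2) again — its k=1 value — and the period has length 2.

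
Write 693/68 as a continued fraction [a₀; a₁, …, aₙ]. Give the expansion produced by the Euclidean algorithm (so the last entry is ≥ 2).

693 = 10×68 + 13
68 = 5×13 + 3
13 = 4×3 + 1
3 = 3×1 + 0  (stop)
So 693/68 = [10; 5, 4, 3].

[10; 5, 4, 3]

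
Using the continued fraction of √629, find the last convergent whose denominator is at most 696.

7850/313

√629 = [25; 12, 1, 1, 12, 50, …] (period length 5).
Convergents:
  p_0/q_0 = 25/1
  p_1/q_1 = 301/12
  p_2/q_2 = 326/13
  p_3/q_3 = 627/25
  p_4/q_4 = 7850/313
  p_5/q_5 = 393127/15675
q_4 = 313 ≤ 696 < 15675 = q_5, so the answer is 7850/313.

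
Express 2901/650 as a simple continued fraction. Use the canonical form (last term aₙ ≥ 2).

2901 = 4*650 + 301
650 = 2*301 + 48
301 = 6*48 + 13
48 = 3*13 + 9
13 = 1*9 + 4
9 = 2*4 + 1
4 = 4*1 + 0  (stop)
So 2901/650 = [4; 2, 6, 3, 1, 2, 4].

[4; 2, 6, 3, 1, 2, 4]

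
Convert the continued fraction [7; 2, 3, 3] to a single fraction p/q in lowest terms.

171/23

Using pₖ = aₖpₖ₋₁ + pₖ₋₂ and qₖ = aₖqₖ₋₁ + qₖ₋₂:
  k=0: a=7, p=7, q=1
  k=1: a=2, p=15, q=2
  k=2: a=3, p=52, q=7
  k=3: a=3, p=171, q=23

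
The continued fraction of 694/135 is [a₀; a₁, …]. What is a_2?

9

694 = 5·135 + 19   →  a_0 = 5
135 = 7·19 + 2   →  a_1 = 7
19 = 9·2 + 1   →  a_2 = 9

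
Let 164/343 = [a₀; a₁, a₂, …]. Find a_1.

2

164 = 0·343 + 164   →  a_0 = 0
343 = 2·164 + 15   →  a_1 = 2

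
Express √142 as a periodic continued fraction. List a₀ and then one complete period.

[11; 1, 10, 1, 22]

a₀ = ⌊√142⌋ = 11.
With m₀=0, d₀=1 and mₖ₊₁ = dₖaₖ − mₖ, dₖ₊₁ = (n − mₖ₊₁²)/dₖ, aₖ₊₁ = ⌊(a₀+mₖ₊₁)/dₖ₊₁⌋:
  k=1: m=11, d=21, a=1
  k=2: m=10, d=2, a=10
  k=3: m=10, d=21, a=1
  k=4: m=11, d=1, a=22
d=1 and a=2a₀=22 at k=4, so the next step gives (m, d) = (11, 21) again — its k=1 value — and the period has length 4.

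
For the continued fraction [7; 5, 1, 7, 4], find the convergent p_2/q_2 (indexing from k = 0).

43/6

Using pₖ = aₖpₖ₋₁ + pₖ₋₂, qₖ = aₖqₖ₋₁ + qₖ₋₂ (with p₋₁=1, p₋₂=0, q₋₁=0, q₋₂=1):
  k=0: a=7, p=7, q=1
  k=1: a=5, p=36, q=5
  k=2: a=1, p=43, q=6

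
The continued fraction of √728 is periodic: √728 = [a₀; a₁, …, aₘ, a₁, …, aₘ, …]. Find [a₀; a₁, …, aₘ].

a₀ = ⌊√728⌋ = 26.
With m₀=0, d₀=1 and mₖ₊₁ = dₖaₖ − mₖ, dₖ₊₁ = (n − mₖ₊₁²)/dₖ, aₖ₊₁ = ⌊(a₀+mₖ₊₁)/dₖ₊₁⌋:
  k=1: m=26, d=52, a=1
  k=2: m=26, d=1, a=52
d=1 and a=2a₀=52 at k=2, so the next step gives (m, d) = (26, 52) again — its k=1 value — and the period has length 2.

[26; 1, 52]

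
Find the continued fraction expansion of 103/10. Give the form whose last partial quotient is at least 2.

103 = 10×10 + 3
10 = 3×3 + 1
3 = 3×1 + 0  (stop)
So 103/10 = [10; 3, 3].

[10; 3, 3]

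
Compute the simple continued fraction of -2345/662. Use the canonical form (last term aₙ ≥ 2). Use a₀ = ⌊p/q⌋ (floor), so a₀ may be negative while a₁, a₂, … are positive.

[-4; 2, 5, 2, 2, 3, 3]

-2345 = -4*662 + 303
662 = 2*303 + 56
303 = 5*56 + 23
56 = 2*23 + 10
23 = 2*10 + 3
10 = 3*3 + 1
3 = 3*1 + 0  (stop)
So -2345/662 = [-4; 2, 5, 2, 2, 3, 3].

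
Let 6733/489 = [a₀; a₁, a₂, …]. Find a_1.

6733 = 13·489 + 376   →  a_0 = 13
489 = 1·376 + 113   →  a_1 = 1

1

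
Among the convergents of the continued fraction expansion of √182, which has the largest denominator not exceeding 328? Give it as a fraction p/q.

1457/108

√182 = [13; 2, 26, …] (period length 2).
Convergents:
  p_0/q_0 = 13/1
  p_1/q_1 = 27/2
  p_2/q_2 = 715/53
  p_3/q_3 = 1457/108
  p_4/q_4 = 38597/2861
q_3 = 108 ≤ 328 < 2861 = q_4, so the answer is 1457/108.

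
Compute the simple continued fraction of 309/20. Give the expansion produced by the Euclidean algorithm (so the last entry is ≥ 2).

309 = 15·20 + 9
20 = 2·9 + 2
9 = 4·2 + 1
2 = 2·1 + 0  (stop)
So 309/20 = [15; 2, 4, 2].

[15; 2, 4, 2]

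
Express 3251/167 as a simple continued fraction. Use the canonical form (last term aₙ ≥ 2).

[19; 2, 7, 11]

3251 = 19·167 + 78
167 = 2·78 + 11
78 = 7·11 + 1
11 = 11·1 + 0  (stop)
So 3251/167 = [19; 2, 7, 11].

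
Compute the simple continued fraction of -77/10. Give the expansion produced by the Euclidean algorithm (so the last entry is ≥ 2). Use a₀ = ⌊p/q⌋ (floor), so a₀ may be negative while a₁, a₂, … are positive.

-77 = -8×10 + 3
10 = 3×3 + 1
3 = 3×1 + 0  (stop)
So -77/10 = [-8; 3, 3].

[-8; 3, 3]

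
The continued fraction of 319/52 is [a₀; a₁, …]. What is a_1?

7

319 = 6·52 + 7   →  a_0 = 6
52 = 7·7 + 3   →  a_1 = 7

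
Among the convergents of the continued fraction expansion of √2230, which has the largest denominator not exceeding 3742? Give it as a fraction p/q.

√2230 = [47; 4, 2, 18, 2, 4, 94, …] (period length 6).
Convergents:
  p_0/q_0 = 47/1
  p_1/q_1 = 189/4
  p_2/q_2 = 425/9
  p_3/q_3 = 7839/166
  p_4/q_4 = 16103/341
  p_5/q_5 = 72251/1530
  p_6/q_6 = 6807697/144161
q_5 = 1530 ≤ 3742 < 144161 = q_6, so the answer is 72251/1530.

72251/1530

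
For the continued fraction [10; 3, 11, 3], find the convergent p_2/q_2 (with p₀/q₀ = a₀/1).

Using pₖ = aₖpₖ₋₁ + pₖ₋₂, qₖ = aₖqₖ₋₁ + qₖ₋₂ (with p₋₁=1, p₋₂=0, q₋₁=0, q₋₂=1):
  k=0: a=10, p=10, q=1
  k=1: a=3, p=31, q=3
  k=2: a=11, p=351, q=34

351/34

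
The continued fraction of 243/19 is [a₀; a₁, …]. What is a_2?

243 = 12·19 + 15   →  a_0 = 12
19 = 1·15 + 4   →  a_1 = 1
15 = 3·4 + 3   →  a_2 = 3

3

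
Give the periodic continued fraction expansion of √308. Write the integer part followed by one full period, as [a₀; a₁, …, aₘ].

[17; 1, 1, 4, 1, 1, 34]

a₀ = ⌊√308⌋ = 17.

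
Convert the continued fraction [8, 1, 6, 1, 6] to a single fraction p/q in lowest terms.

488/55

Fold from the inside: start with 6/1.
  1 + 1/6 = 7/6
  6 + 6/7 = 48/7
  1 + 7/48 = 55/48
  8 + 48/55 = 488/55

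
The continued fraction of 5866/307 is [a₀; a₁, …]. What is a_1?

5866 = 19·307 + 33   →  a_0 = 19
307 = 9·33 + 10   →  a_1 = 9

9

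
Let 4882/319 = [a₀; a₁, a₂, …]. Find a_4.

6

4882 = 15·319 + 97   →  a_0 = 15
319 = 3·97 + 28   →  a_1 = 3
97 = 3·28 + 13   →  a_2 = 3
28 = 2·13 + 2   →  a_3 = 2
13 = 6·2 + 1   →  a_4 = 6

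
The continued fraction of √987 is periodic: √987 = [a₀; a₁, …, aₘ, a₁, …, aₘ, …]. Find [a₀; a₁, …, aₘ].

a₀ = ⌊√987⌋ = 31.

[31; 2, 2, 2, 62]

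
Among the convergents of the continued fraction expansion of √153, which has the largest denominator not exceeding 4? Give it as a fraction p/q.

37/3

√153 = [12; 2, 1, 2, 2, 2, 1, 2, 24, …] (period length 8).
Convergents:
  p_0/q_0 = 12/1
  p_1/q_1 = 25/2
  p_2/q_2 = 37/3
  p_3/q_3 = 99/8
q_2 = 3 ≤ 4 < 8 = q_3, so the answer is 37/3.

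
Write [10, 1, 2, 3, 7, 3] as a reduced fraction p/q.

2450/229

Using pₖ = aₖpₖ₋₁ + pₖ₋₂ and qₖ = aₖqₖ₋₁ + qₖ₋₂:
  k=0: a=10, p=10, q=1
  k=1: a=1, p=11, q=1
  k=2: a=2, p=32, q=3
  k=3: a=3, p=107, q=10
  k=4: a=7, p=781, q=73
  k=5: a=3, p=2450, q=229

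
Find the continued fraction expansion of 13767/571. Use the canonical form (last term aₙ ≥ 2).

[24; 9, 15, 1, 3]

13767 = 24×571 + 63
571 = 9×63 + 4
63 = 15×4 + 3
4 = 1×3 + 1
3 = 3×1 + 0  (stop)
So 13767/571 = [24; 9, 15, 1, 3].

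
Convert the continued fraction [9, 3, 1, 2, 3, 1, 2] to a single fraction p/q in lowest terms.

1233/133

Fold from the inside: start with 2/1.
  1 + 1/2 = 3/2
  3 + 2/3 = 11/3
  2 + 3/11 = 25/11
  1 + 11/25 = 36/25
  3 + 25/36 = 133/36
  9 + 36/133 = 1233/133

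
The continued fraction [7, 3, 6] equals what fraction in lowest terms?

Using pₖ = aₖpₖ₋₁ + pₖ₋₂ and qₖ = aₖqₖ₋₁ + qₖ₋₂:
  k=0: a=7, p=7, q=1
  k=1: a=3, p=22, q=3
  k=2: a=6, p=139, q=19

139/19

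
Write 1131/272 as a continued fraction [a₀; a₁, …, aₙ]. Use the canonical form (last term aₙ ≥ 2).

[4; 6, 3, 14]

1131 = 4·272 + 43
272 = 6·43 + 14
43 = 3·14 + 1
14 = 14·1 + 0  (stop)
So 1131/272 = [4; 6, 3, 14].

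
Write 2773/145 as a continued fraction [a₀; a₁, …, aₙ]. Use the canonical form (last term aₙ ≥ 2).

2773 = 19·145 + 18
145 = 8·18 + 1
18 = 18·1 + 0  (stop)
So 2773/145 = [19; 8, 18].

[19; 8, 18]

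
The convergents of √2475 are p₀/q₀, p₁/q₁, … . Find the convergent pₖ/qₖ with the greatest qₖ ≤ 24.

√2475 = [49; 1, 2, 1, 98, …] (period length 4).
Convergents:
  p_0/q_0 = 49/1
  p_1/q_1 = 50/1
  p_2/q_2 = 149/3
  p_3/q_3 = 199/4
  p_4/q_4 = 19651/395
q_3 = 4 ≤ 24 < 395 = q_4, so the answer is 199/4.

199/4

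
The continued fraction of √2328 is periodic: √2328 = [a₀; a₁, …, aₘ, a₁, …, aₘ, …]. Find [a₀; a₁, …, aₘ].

[48; 4, 96]

a₀ = ⌊√2328⌋ = 48.
With m₀=0, d₀=1 and mₖ₊₁ = dₖaₖ − mₖ, dₖ₊₁ = (n − mₖ₊₁²)/dₖ, aₖ₊₁ = ⌊(a₀+mₖ₊₁)/dₖ₊₁⌋:
  k=1: m=48, d=24, a=4
  k=2: m=48, d=1, a=96
d=1 and a=2a₀=96 at k=2, so the next step gives (m, d) = (48, 24) again — its k=1 value — and the period has length 2.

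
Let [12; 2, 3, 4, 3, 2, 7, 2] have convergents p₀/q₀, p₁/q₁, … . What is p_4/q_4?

Using pₖ = aₖpₖ₋₁ + pₖ₋₂, qₖ = aₖqₖ₋₁ + qₖ₋₂ (with p₋₁=1, p₋₂=0, q₋₁=0, q₋₂=1):
  k=0: a=12, p=12, q=1
  k=1: a=2, p=25, q=2
  k=2: a=3, p=87, q=7
  k=3: a=4, p=373, q=30
  k=4: a=3, p=1206, q=97

1206/97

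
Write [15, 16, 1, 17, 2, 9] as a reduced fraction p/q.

Fold from the inside: start with 9/1.
  2 + 1/9 = 19/9
  17 + 9/19 = 332/19
  1 + 19/332 = 351/332
  16 + 332/351 = 5948/351
  15 + 351/5948 = 89571/5948

89571/5948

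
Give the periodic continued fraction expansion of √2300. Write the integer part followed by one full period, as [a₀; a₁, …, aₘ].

[47; 1, 22, 1, 94]

a₀ = ⌊√2300⌋ = 47.
With m₀=0, d₀=1 and mₖ₊₁ = dₖaₖ − mₖ, dₖ₊₁ = (n − mₖ₊₁²)/dₖ, aₖ₊₁ = ⌊(a₀+mₖ₊₁)/dₖ₊₁⌋:
  k=1: m=47, d=91, a=1
  k=2: m=44, d=4, a=22
  k=3: m=44, d=91, a=1
  k=4: m=47, d=1, a=94
d=1 and a=2a₀=94 at k=4, so the next step gives (m, d) = (47, 91) again — its k=1 value — and the period has length 4.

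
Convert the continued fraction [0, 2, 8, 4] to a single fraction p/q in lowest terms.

Fold from the inside: start with 4/1.
  8 + 1/4 = 33/4
  2 + 4/33 = 70/33
  0 + 33/70 = 33/70

33/70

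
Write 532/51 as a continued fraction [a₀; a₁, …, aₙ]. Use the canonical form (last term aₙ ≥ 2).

[10; 2, 3, 7]

532 = 10×51 + 22
51 = 2×22 + 7
22 = 3×7 + 1
7 = 7×1 + 0  (stop)
So 532/51 = [10; 2, 3, 7].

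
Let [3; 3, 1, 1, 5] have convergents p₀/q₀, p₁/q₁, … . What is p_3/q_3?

23/7

Using pₖ = aₖpₖ₋₁ + pₖ₋₂, qₖ = aₖqₖ₋₁ + qₖ₋₂ (with p₋₁=1, p₋₂=0, q₋₁=0, q₋₂=1):
  k=0: a=3, p=3, q=1
  k=1: a=3, p=10, q=3
  k=2: a=1, p=13, q=4
  k=3: a=1, p=23, q=7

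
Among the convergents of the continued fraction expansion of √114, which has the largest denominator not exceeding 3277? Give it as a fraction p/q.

22219/2081

√114 = [10; 1, 2, 10, 2, 1, 20, …] (period length 6).
Convergents:
  p_0/q_0 = 10/1
  p_1/q_1 = 11/1
  p_2/q_2 = 32/3
  p_3/q_3 = 331/31
  p_4/q_4 = 694/65
  p_5/q_5 = 1025/96
  p_6/q_6 = 21194/1985
  p_7/q_7 = 22219/2081
  p_8/q_8 = 65632/6147
q_7 = 2081 ≤ 3277 < 6147 = q_8, so the answer is 22219/2081.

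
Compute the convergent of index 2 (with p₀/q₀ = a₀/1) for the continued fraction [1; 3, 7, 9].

29/22

Using pₖ = aₖpₖ₋₁ + pₖ₋₂, qₖ = aₖqₖ₋₁ + qₖ₋₂ (with p₋₁=1, p₋₂=0, q₋₁=0, q₋₂=1):
  k=0: a=1, p=1, q=1
  k=1: a=3, p=4, q=3
  k=2: a=7, p=29, q=22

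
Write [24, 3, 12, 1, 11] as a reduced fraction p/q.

11603/477

Using pₖ = aₖpₖ₋₁ + pₖ₋₂ and qₖ = aₖqₖ₋₁ + qₖ₋₂:
  k=0: a=24, p=24, q=1
  k=1: a=3, p=73, q=3
  k=2: a=12, p=900, q=37
  k=3: a=1, p=973, q=40
  k=4: a=11, p=11603, q=477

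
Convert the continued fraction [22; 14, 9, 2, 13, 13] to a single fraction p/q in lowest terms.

Fold from the inside: start with 13/1.
  13 + 1/13 = 170/13
  2 + 13/170 = 353/170
  9 + 170/353 = 3347/353
  14 + 353/3347 = 47211/3347
  22 + 3347/47211 = 1041989/47211

1041989/47211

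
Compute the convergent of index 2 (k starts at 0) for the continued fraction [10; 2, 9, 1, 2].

199/19

Using pₖ = aₖpₖ₋₁ + pₖ₋₂, qₖ = aₖqₖ₋₁ + qₖ₋₂ (with p₋₁=1, p₋₂=0, q₋₁=0, q₋₂=1):
  k=0: a=10, p=10, q=1
  k=1: a=2, p=21, q=2
  k=2: a=9, p=199, q=19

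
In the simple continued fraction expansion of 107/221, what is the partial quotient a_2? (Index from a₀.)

107 = 0·221 + 107   →  a_0 = 0
221 = 2·107 + 7   →  a_1 = 2
107 = 15·7 + 2   →  a_2 = 15

15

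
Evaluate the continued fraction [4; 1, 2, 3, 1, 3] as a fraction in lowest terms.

230/49

Using pₖ = aₖpₖ₋₁ + pₖ₋₂ and qₖ = aₖqₖ₋₁ + qₖ₋₂:
  k=0: a=4, p=4, q=1
  k=1: a=1, p=5, q=1
  k=2: a=2, p=14, q=3
  k=3: a=3, p=47, q=10
  k=4: a=1, p=61, q=13
  k=5: a=3, p=230, q=49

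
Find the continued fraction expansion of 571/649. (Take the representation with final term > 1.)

[0; 1, 7, 3, 8, 3]

571 = 0·649 + 571
649 = 1·571 + 78
571 = 7·78 + 25
78 = 3·25 + 3
25 = 8·3 + 1
3 = 3·1 + 0  (stop)
So 571/649 = [0; 1, 7, 3, 8, 3].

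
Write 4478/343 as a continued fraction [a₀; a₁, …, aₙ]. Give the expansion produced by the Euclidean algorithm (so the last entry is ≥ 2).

4478 = 13×343 + 19
343 = 18×19 + 1
19 = 19×1 + 0  (stop)
So 4478/343 = [13; 18, 19].

[13; 18, 19]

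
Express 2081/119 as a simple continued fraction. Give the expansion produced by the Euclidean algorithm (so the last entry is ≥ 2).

2081 = 17*119 + 58
119 = 2*58 + 3
58 = 19*3 + 1
3 = 3*1 + 0  (stop)
So 2081/119 = [17; 2, 19, 3].

[17; 2, 19, 3]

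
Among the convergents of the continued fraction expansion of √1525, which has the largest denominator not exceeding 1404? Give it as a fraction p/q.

√1525 = [39; 19, 1, 1, 19, 78, …] (period length 5).
Convergents:
  p_0/q_0 = 39/1
  p_1/q_1 = 742/19
  p_2/q_2 = 781/20
  p_3/q_3 = 1523/39
  p_4/q_4 = 29718/761
  p_5/q_5 = 2319527/59397
q_4 = 761 ≤ 1404 < 59397 = q_5, so the answer is 29718/761.

29718/761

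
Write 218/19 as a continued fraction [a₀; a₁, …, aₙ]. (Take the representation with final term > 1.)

218 = 11·19 + 9
19 = 2·9 + 1
9 = 9·1 + 0  (stop)
So 218/19 = [11; 2, 9].

[11; 2, 9]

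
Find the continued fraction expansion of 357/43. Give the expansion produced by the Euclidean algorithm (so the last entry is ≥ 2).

[8; 3, 3, 4]

357 = 8*43 + 13
43 = 3*13 + 4
13 = 3*4 + 1
4 = 4*1 + 0  (stop)
So 357/43 = [8; 3, 3, 4].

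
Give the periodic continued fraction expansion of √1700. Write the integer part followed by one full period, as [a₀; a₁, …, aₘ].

a₀ = ⌊√1700⌋ = 41.
With m₀=0, d₀=1 and mₖ₊₁ = dₖaₖ − mₖ, dₖ₊₁ = (n − mₖ₊₁²)/dₖ, aₖ₊₁ = ⌊(a₀+mₖ₊₁)/dₖ₊₁⌋:
  k=1: m=41, d=19, a=4
  k=2: m=35, d=25, a=3
  k=3: m=40, d=4, a=20
  k=4: m=40, d=25, a=3
  k=5: m=35, d=19, a=4
  k=6: m=41, d=1, a=82
d=1 and a=2a₀=82 at k=6, so the next step gives (m, d) = (41, 19) again — its k=1 value — and the period has length 6.

[41; 4, 3, 20, 3, 4, 82]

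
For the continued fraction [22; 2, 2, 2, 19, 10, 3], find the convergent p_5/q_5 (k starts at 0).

52499/2342

Using pₖ = aₖpₖ₋₁ + pₖ₋₂, qₖ = aₖqₖ₋₁ + qₖ₋₂ (with p₋₁=1, p₋₂=0, q₋₁=0, q₋₂=1):
  k=0: a=22, p=22, q=1
  k=1: a=2, p=45, q=2
  k=2: a=2, p=112, q=5
  k=3: a=2, p=269, q=12
  k=4: a=19, p=5223, q=233
  k=5: a=10, p=52499, q=2342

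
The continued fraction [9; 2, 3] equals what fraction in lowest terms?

Using pₖ = aₖpₖ₋₁ + pₖ₋₂ and qₖ = aₖqₖ₋₁ + qₖ₋₂:
  k=0: a=9, p=9, q=1
  k=1: a=2, p=19, q=2
  k=2: a=3, p=66, q=7

66/7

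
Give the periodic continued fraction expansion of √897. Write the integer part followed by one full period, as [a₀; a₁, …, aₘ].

a₀ = ⌊√897⌋ = 29.
With m₀=0, d₀=1 and mₖ₊₁ = dₖaₖ − mₖ, dₖ₊₁ = (n − mₖ₊₁²)/dₖ, aₖ₊₁ = ⌊(a₀+mₖ₊₁)/dₖ₊₁⌋:
  k=1: m=29, d=56, a=1
  k=2: m=27, d=3, a=18
  k=3: m=27, d=56, a=1
  k=4: m=29, d=1, a=58
d=1 and a=2a₀=58 at k=4, so the next step gives (m, d) = (29, 56) again — its k=1 value — and the period has length 4.

[29; 1, 18, 1, 58]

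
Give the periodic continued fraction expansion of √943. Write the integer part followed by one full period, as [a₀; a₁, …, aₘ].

[30; 1, 2, 2, 2, 1, 60]

a₀ = ⌊√943⌋ = 30.
With m₀=0, d₀=1 and mₖ₊₁ = dₖaₖ − mₖ, dₖ₊₁ = (n − mₖ₊₁²)/dₖ, aₖ₊₁ = ⌊(a₀+mₖ₊₁)/dₖ₊₁⌋:
  k=1: m=30, d=43, a=1
  k=2: m=13, d=18, a=2
  k=3: m=23, d=23, a=2
  k=4: m=23, d=18, a=2
  k=5: m=13, d=43, a=1
  k=6: m=30, d=1, a=60
d=1 and a=2a₀=60 at k=6, so the next step gives (m, d) = (30, 43) again — its k=1 value — and the period has length 6.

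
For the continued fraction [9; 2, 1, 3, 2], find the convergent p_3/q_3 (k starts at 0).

Using pₖ = aₖpₖ₋₁ + pₖ₋₂, qₖ = aₖqₖ₋₁ + qₖ₋₂ (with p₋₁=1, p₋₂=0, q₋₁=0, q₋₂=1):
  k=0: a=9, p=9, q=1
  k=1: a=2, p=19, q=2
  k=2: a=1, p=28, q=3
  k=3: a=3, p=103, q=11

103/11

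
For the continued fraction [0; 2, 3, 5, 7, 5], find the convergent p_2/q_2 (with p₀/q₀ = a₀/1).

3/7

Using pₖ = aₖpₖ₋₁ + pₖ₋₂, qₖ = aₖqₖ₋₁ + qₖ₋₂ (with p₋₁=1, p₋₂=0, q₋₁=0, q₋₂=1):
  k=0: a=0, p=0, q=1
  k=1: a=2, p=1, q=2
  k=2: a=3, p=3, q=7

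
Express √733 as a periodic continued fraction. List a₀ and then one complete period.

a₀ = ⌊√733⌋ = 27.
With m₀=0, d₀=1 and mₖ₊₁ = dₖaₖ − mₖ, dₖ₊₁ = (n − mₖ₊₁²)/dₖ, aₖ₊₁ = ⌊(a₀+mₖ₊₁)/dₖ₊₁⌋:
  k=1: m=27, d=4, a=13
  k=2: m=25, d=27, a=1
  k=3: m=2, d=27, a=1
  k=4: m=25, d=4, a=13
  k=5: m=27, d=1, a=54
d=1 and a=2a₀=54 at k=5, so the next step gives (m, d) = (27, 4) again — its k=1 value — and the period has length 5.

[27; 13, 1, 1, 13, 54]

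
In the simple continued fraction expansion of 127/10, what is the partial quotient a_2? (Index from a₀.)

127 = 12·10 + 7   →  a_0 = 12
10 = 1·7 + 3   →  a_1 = 1
7 = 2·3 + 1   →  a_2 = 2

2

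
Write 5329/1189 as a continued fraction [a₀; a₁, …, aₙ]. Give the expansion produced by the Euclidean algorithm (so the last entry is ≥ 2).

[4; 2, 13, 3, 14]

5329 = 4*1189 + 573
1189 = 2*573 + 43
573 = 13*43 + 14
43 = 3*14 + 1
14 = 14*1 + 0  (stop)
So 5329/1189 = [4; 2, 13, 3, 14].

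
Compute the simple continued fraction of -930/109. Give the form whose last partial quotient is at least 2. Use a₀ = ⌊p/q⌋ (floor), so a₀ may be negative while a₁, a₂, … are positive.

[-9; 2, 7, 3, 2]

-930 = -9×109 + 51
109 = 2×51 + 7
51 = 7×7 + 2
7 = 3×2 + 1
2 = 2×1 + 0  (stop)
So -930/109 = [-9; 2, 7, 3, 2].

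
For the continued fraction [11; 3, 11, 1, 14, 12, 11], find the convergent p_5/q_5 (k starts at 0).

Using pₖ = aₖpₖ₋₁ + pₖ₋₂, qₖ = aₖqₖ₋₁ + qₖ₋₂ (with p₋₁=1, p₋₂=0, q₋₁=0, q₋₂=1):
  k=0: a=11, p=11, q=1
  k=1: a=3, p=34, q=3
  k=2: a=11, p=385, q=34
  k=3: a=1, p=419, q=37
  k=4: a=14, p=6251, q=552
  k=5: a=12, p=75431, q=6661

75431/6661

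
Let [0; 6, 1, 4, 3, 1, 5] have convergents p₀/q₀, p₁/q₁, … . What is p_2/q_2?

Using pₖ = aₖpₖ₋₁ + pₖ₋₂, qₖ = aₖqₖ₋₁ + qₖ₋₂ (with p₋₁=1, p₋₂=0, q₋₁=0, q₋₂=1):
  k=0: a=0, p=0, q=1
  k=1: a=6, p=1, q=6
  k=2: a=1, p=1, q=7

1/7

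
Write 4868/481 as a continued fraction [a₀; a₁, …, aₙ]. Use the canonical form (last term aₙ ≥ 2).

[10; 8, 3, 2, 2, 3]

4868 = 10·481 + 58
481 = 8·58 + 17
58 = 3·17 + 7
17 = 2·7 + 3
7 = 2·3 + 1
3 = 3·1 + 0  (stop)
So 4868/481 = [10; 8, 3, 2, 2, 3].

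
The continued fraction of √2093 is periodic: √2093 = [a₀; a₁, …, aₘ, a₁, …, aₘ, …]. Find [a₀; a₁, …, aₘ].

[45; 1, 2, 1, 90]

a₀ = ⌊√2093⌋ = 45.
With m₀=0, d₀=1 and mₖ₊₁ = dₖaₖ − mₖ, dₖ₊₁ = (n − mₖ₊₁²)/dₖ, aₖ₊₁ = ⌊(a₀+mₖ₊₁)/dₖ₊₁⌋:
  k=1: m=45, d=68, a=1
  k=2: m=23, d=23, a=2
  k=3: m=23, d=68, a=1
  k=4: m=45, d=1, a=90
d=1 and a=2a₀=90 at k=4, so the next step gives (m, d) = (45, 68) again — its k=1 value — and the period has length 4.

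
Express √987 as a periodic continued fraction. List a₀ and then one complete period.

[31; 2, 2, 2, 62]

a₀ = ⌊√987⌋ = 31.
With m₀=0, d₀=1 and mₖ₊₁ = dₖaₖ − mₖ, dₖ₊₁ = (n − mₖ₊₁²)/dₖ, aₖ₊₁ = ⌊(a₀+mₖ₊₁)/dₖ₊₁⌋:
  k=1: m=31, d=26, a=2
  k=2: m=21, d=21, a=2
  k=3: m=21, d=26, a=2
  k=4: m=31, d=1, a=62
d=1 and a=2a₀=62 at k=4, so the next step gives (m, d) = (31, 26) again — its k=1 value — and the period has length 4.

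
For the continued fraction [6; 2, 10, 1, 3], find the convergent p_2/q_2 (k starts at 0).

136/21

Using pₖ = aₖpₖ₋₁ + pₖ₋₂, qₖ = aₖqₖ₋₁ + qₖ₋₂ (with p₋₁=1, p₋₂=0, q₋₁=0, q₋₂=1):
  k=0: a=6, p=6, q=1
  k=1: a=2, p=13, q=2
  k=2: a=10, p=136, q=21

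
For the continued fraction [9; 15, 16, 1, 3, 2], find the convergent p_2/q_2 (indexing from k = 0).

Using pₖ = aₖpₖ₋₁ + pₖ₋₂, qₖ = aₖqₖ₋₁ + qₖ₋₂ (with p₋₁=1, p₋₂=0, q₋₁=0, q₋₂=1):
  k=0: a=9, p=9, q=1
  k=1: a=15, p=136, q=15
  k=2: a=16, p=2185, q=241

2185/241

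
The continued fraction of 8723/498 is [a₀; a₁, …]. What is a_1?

8723 = 17·498 + 257   →  a_0 = 17
498 = 1·257 + 241   →  a_1 = 1

1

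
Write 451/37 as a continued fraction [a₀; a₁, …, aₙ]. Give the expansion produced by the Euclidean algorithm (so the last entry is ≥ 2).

[12; 5, 3, 2]

451 = 12×37 + 7
37 = 5×7 + 2
7 = 3×2 + 1
2 = 2×1 + 0  (stop)
So 451/37 = [12; 5, 3, 2].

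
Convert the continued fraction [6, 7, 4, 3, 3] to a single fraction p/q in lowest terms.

1909/311

Using pₖ = aₖpₖ₋₁ + pₖ₋₂ and qₖ = aₖqₖ₋₁ + qₖ₋₂:
  k=0: a=6, p=6, q=1
  k=1: a=7, p=43, q=7
  k=2: a=4, p=178, q=29
  k=3: a=3, p=577, q=94
  k=4: a=3, p=1909, q=311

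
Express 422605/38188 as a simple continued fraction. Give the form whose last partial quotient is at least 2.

422605 = 11·38188 + 2537
38188 = 15·2537 + 133
2537 = 19·133 + 10
133 = 13·10 + 3
10 = 3·3 + 1
3 = 3·1 + 0  (stop)
So 422605/38188 = [11; 15, 19, 13, 3, 3].

[11; 15, 19, 13, 3, 3]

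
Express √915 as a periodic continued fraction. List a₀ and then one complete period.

a₀ = ⌊√915⌋ = 30.
With m₀=0, d₀=1 and mₖ₊₁ = dₖaₖ − mₖ, dₖ₊₁ = (n − mₖ₊₁²)/dₖ, aₖ₊₁ = ⌊(a₀+mₖ₊₁)/dₖ₊₁⌋:
  k=1: m=30, d=15, a=4
  k=2: m=30, d=1, a=60
d=1 and a=2a₀=60 at k=2, so the next step gives (m, d) = (30, 15) again — its k=1 value — and the period has length 2.

[30; 4, 60]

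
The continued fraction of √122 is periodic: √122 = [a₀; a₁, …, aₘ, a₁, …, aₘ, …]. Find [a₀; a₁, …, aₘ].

a₀ = ⌊√122⌋ = 11.
With m₀=0, d₀=1 and mₖ₊₁ = dₖaₖ − mₖ, dₖ₊₁ = (n − mₖ₊₁²)/dₖ, aₖ₊₁ = ⌊(a₀+mₖ₊₁)/dₖ₊₁⌋:
  k=1: m=11, d=1, a=22
d=1 and a=2a₀=22 at k=1, so the next step gives (m, d) = (11, 1) again — its k=1 value — and the period has length 1.

[11; 22]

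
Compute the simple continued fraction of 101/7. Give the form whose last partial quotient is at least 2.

[14; 2, 3]

101 = 14×7 + 3
7 = 2×3 + 1
3 = 3×1 + 0  (stop)
So 101/7 = [14; 2, 3].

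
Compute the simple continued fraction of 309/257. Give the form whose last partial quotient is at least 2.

[1; 4, 1, 16, 3]

309 = 1*257 + 52
257 = 4*52 + 49
52 = 1*49 + 3
49 = 16*3 + 1
3 = 3*1 + 0  (stop)
So 309/257 = [1; 4, 1, 16, 3].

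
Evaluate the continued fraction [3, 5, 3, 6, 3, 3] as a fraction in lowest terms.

Fold from the inside: start with 3/1.
  3 + 1/3 = 10/3
  6 + 3/10 = 63/10
  3 + 10/63 = 199/63
  5 + 63/199 = 1058/199
  3 + 199/1058 = 3373/1058

3373/1058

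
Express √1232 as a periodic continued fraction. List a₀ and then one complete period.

a₀ = ⌊√1232⌋ = 35.

[35; 10, 70]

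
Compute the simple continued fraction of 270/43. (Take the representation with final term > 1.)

[6; 3, 1, 1, 2, 2]

270 = 6*43 + 12
43 = 3*12 + 7
12 = 1*7 + 5
7 = 1*5 + 2
5 = 2*2 + 1
2 = 2*1 + 0  (stop)
So 270/43 = [6; 3, 1, 1, 2, 2].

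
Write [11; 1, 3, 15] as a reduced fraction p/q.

Using pₖ = aₖpₖ₋₁ + pₖ₋₂ and qₖ = aₖqₖ₋₁ + qₖ₋₂:
  k=0: a=11, p=11, q=1
  k=1: a=1, p=12, q=1
  k=2: a=3, p=47, q=4
  k=3: a=15, p=717, q=61

717/61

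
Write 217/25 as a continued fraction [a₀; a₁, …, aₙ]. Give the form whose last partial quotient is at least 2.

[8; 1, 2, 8]

217 = 8×25 + 17
25 = 1×17 + 8
17 = 2×8 + 1
8 = 8×1 + 0  (stop)
So 217/25 = [8; 1, 2, 8].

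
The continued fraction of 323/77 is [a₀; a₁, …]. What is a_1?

323 = 4·77 + 15   →  a_0 = 4
77 = 5·15 + 2   →  a_1 = 5

5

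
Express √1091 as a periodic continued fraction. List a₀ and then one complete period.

[33; 33, 66]

a₀ = ⌊√1091⌋ = 33.
With m₀=0, d₀=1 and mₖ₊₁ = dₖaₖ − mₖ, dₖ₊₁ = (n − mₖ₊₁²)/dₖ, aₖ₊₁ = ⌊(a₀+mₖ₊₁)/dₖ₊₁⌋:
  k=1: m=33, d=2, a=33
  k=2: m=33, d=1, a=66
d=1 and a=2a₀=66 at k=2, so the next step gives (m, d) = (33, 2) again — its k=1 value — and the period has length 2.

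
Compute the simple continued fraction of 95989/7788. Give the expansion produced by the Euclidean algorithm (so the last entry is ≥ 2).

95989 = 12*7788 + 2533
7788 = 3*2533 + 189
2533 = 13*189 + 76
189 = 2*76 + 37
76 = 2*37 + 2
37 = 18*2 + 1
2 = 2*1 + 0  (stop)
So 95989/7788 = [12; 3, 13, 2, 2, 18, 2].

[12; 3, 13, 2, 2, 18, 2]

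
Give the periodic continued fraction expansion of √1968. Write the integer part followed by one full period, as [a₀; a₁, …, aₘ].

a₀ = ⌊√1968⌋ = 44.
With m₀=0, d₀=1 and mₖ₊₁ = dₖaₖ − mₖ, dₖ₊₁ = (n − mₖ₊₁²)/dₖ, aₖ₊₁ = ⌊(a₀+mₖ₊₁)/dₖ₊₁⌋:
  k=1: m=44, d=32, a=2
  k=2: m=20, d=49, a=1
  k=3: m=29, d=23, a=3
  k=4: m=40, d=16, a=5
  k=5: m=40, d=23, a=3
  k=6: m=29, d=49, a=1
  k=7: m=20, d=32, a=2
  k=8: m=44, d=1, a=88
d=1 and a=2a₀=88 at k=8, so the next step gives (m, d) = (44, 32) again — its k=1 value — and the period has length 8.

[44; 2, 1, 3, 5, 3, 1, 2, 88]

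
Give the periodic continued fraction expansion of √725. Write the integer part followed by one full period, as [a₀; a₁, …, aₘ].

a₀ = ⌊√725⌋ = 26.

[26; 1, 12, 2, 12, 1, 52]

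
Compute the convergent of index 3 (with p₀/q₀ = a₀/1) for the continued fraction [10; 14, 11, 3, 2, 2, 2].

4824/479

Using pₖ = aₖpₖ₋₁ + pₖ₋₂, qₖ = aₖqₖ₋₁ + qₖ₋₂ (with p₋₁=1, p₋₂=0, q₋₁=0, q₋₂=1):
  k=0: a=10, p=10, q=1
  k=1: a=14, p=141, q=14
  k=2: a=11, p=1561, q=155
  k=3: a=3, p=4824, q=479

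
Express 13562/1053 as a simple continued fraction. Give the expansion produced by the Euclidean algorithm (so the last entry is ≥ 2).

[12; 1, 7, 3, 2, 3, 5]

13562 = 12×1053 + 926
1053 = 1×926 + 127
926 = 7×127 + 37
127 = 3×37 + 16
37 = 2×16 + 5
16 = 3×5 + 1
5 = 5×1 + 0  (stop)
So 13562/1053 = [12; 1, 7, 3, 2, 3, 5].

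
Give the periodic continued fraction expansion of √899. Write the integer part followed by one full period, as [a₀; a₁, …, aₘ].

a₀ = ⌊√899⌋ = 29.

[29; 1, 58]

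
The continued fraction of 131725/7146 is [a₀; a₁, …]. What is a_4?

131725 = 18·7146 + 3097   →  a_0 = 18
7146 = 2·3097 + 952   →  a_1 = 2
3097 = 3·952 + 241   →  a_2 = 3
952 = 3·241 + 229   →  a_3 = 3
241 = 1·229 + 12   →  a_4 = 1

1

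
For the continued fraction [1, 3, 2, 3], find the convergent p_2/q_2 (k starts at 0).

Using pₖ = aₖpₖ₋₁ + pₖ₋₂, qₖ = aₖqₖ₋₁ + qₖ₋₂ (with p₋₁=1, p₋₂=0, q₋₁=0, q₋₂=1):
  k=0: a=1, p=1, q=1
  k=1: a=3, p=4, q=3
  k=2: a=2, p=9, q=7

9/7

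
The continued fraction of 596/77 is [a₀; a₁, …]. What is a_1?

596 = 7·77 + 57   →  a_0 = 7
77 = 1·57 + 20   →  a_1 = 1

1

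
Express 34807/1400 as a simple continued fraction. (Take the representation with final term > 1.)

[24; 1, 6, 3, 1, 15, 3]

34807 = 24·1400 + 1207
1400 = 1·1207 + 193
1207 = 6·193 + 49
193 = 3·49 + 46
49 = 1·46 + 3
46 = 15·3 + 1
3 = 3·1 + 0  (stop)
So 34807/1400 = [24; 1, 6, 3, 1, 15, 3].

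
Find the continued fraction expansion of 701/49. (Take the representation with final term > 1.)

701 = 14*49 + 15
49 = 3*15 + 4
15 = 3*4 + 3
4 = 1*3 + 1
3 = 3*1 + 0  (stop)
So 701/49 = [14; 3, 3, 1, 3].

[14; 3, 3, 1, 3]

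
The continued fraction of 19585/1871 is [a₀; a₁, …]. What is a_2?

7

19585 = 10·1871 + 875   →  a_0 = 10
1871 = 2·875 + 121   →  a_1 = 2
875 = 7·121 + 28   →  a_2 = 7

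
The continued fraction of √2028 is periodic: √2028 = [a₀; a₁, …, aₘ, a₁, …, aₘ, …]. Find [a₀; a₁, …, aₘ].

a₀ = ⌊√2028⌋ = 45.
With m₀=0, d₀=1 and mₖ₊₁ = dₖaₖ − mₖ, dₖ₊₁ = (n − mₖ₊₁²)/dₖ, aₖ₊₁ = ⌊(a₀+mₖ₊₁)/dₖ₊₁⌋:
  k=1: m=45, d=3, a=30
  k=2: m=45, d=1, a=90
d=1 and a=2a₀=90 at k=2, so the next step gives (m, d) = (45, 3) again — its k=1 value — and the period has length 2.

[45; 30, 90]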